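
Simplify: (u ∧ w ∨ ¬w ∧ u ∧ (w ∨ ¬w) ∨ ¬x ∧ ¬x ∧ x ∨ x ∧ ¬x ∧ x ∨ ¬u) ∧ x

x

(u ∧ w ∨ ¬w ∧ u ∧ (w ∨ ¬w) ∨ ¬x ∧ ¬x ∧ x ∨ x ∧ ¬x ∧ x ∨ ¬u) ∧ x
= (u ∧ w ∨ ¬w ∧ u ∧ (w ∨ ¬w) ∨ ¬x ∧ x ∨ ¬u) ∧ x   — distribution
= (u ∧ w ∨ ¬w ∧ u ∨ ¬x ∧ x ∨ ¬u) ∧ x   — complement / identity
= (u ∧ w ∨ ¬w ∧ u ∨ ¬u) ∧ x   — complement / identity
= (u ∨ ¬u) ∧ x   — distribution
= x   — complement / identity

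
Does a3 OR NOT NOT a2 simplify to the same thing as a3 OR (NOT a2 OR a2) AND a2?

Yes

E1: a3 OR NOT NOT a2
    = a3 OR a2   — double negation
E2: a3 OR (NOT a2 OR a2) AND a2
    = a3 OR a2   — complement / identity
Both reduce to a3 OR a2, so they are equivalent.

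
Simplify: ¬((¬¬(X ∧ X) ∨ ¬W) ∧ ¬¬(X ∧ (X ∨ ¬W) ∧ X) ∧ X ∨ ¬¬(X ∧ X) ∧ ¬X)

¬((¬¬(X ∧ X) ∨ ¬W) ∧ ¬¬(X ∧ (X ∨ ¬W) ∧ X) ∧ X ∨ ¬¬(X ∧ X) ∧ ¬X)
= ¬((¬¬(X ∧ X) ∨ ¬W) ∧ ¬¬(X ∧ X) ∧ X ∨ ¬¬(X ∧ X) ∧ ¬X)   — absorption
= ¬(¬¬(X ∧ X) ∧ X ∨ ¬¬(X ∧ X) ∧ ¬X)   — absorption
= ¬¬¬(X ∧ X)   — distribution
= ¬¬¬X   — idempotence
= ¬X   — double negation

¬X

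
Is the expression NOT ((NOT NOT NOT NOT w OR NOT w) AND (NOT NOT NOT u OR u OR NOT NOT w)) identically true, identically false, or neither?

identically false

NOT ((NOT NOT NOT NOT w OR NOT w) AND (NOT NOT NOT u OR u OR NOT NOT w))
= NOT ((NOT NOT w OR NOT w) AND (NOT NOT NOT u OR u OR NOT NOT w))   — double negation
= NOT (NOT NOT w OR NOT w AND (NOT NOT NOT u OR u))   — distribution
= NOT (NOT NOT w OR NOT w AND (NOT u OR u))   — double negation
= NOT (NOT NOT w OR NOT w)   — complement / identity
= NOT w AND w   — De Morgan
= FALSE   — complement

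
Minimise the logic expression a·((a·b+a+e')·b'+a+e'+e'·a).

a

a·((a·b+a+e')·b'+a+e'+e'·a)
= a·((a·b+a+e')·b'+a+e')   — absorption
= a·((a+e')·b'+a+e')   — absorption
= a·(a+e')   — absorption
= a   — absorption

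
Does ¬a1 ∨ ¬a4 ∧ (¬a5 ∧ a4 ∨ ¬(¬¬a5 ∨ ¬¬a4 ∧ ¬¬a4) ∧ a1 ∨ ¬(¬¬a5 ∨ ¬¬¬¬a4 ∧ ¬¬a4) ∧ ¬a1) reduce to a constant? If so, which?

no

¬a1 ∨ ¬a4 ∧ (¬a5 ∧ a4 ∨ ¬(¬¬a5 ∨ ¬¬a4 ∧ ¬¬a4) ∧ a1 ∨ ¬(¬¬a5 ∨ ¬¬¬¬a4 ∧ ¬¬a4) ∧ ¬a1)
= ¬a1 ∨ ¬a4 ∧ (¬a5 ∧ a4 ∨ ¬(¬¬a5 ∨ ¬¬a4 ∧ ¬¬a4) ∧ a1 ∨ ¬(¬¬a5 ∨ ¬¬a4 ∧ ¬¬a4) ∧ ¬a1)   [double negation]
= ¬a1 ∨ ¬a4 ∧ (¬a5 ∧ a4 ∨ ¬(¬¬a5 ∨ ¬¬a4 ∧ ¬¬a4))   [distribution]
= ¬a1 ∨ ¬a4 ∧ (¬a5 ∧ a4 ∨ ¬(¬¬a5 ∨ ¬¬a4))   [idempotence]
= ¬a1 ∨ ¬a4 ∧ (¬a5 ∧ a4 ∨ ¬a5 ∧ ¬a4)   [De Morgan]
= ¬a1 ∨ ¬a4 ∧ ¬a5   [distribution]
This depends on a1, a4, a5, so it is not a constant.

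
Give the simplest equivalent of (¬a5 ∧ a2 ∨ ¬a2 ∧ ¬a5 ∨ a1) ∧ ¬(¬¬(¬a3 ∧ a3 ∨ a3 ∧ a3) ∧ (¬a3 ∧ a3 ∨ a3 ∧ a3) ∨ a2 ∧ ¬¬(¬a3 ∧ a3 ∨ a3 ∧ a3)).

(¬a5 ∨ a1) ∧ ¬a3

(¬a5 ∧ a2 ∨ ¬a2 ∧ ¬a5 ∨ a1) ∧ ¬(¬¬(¬a3 ∧ a3 ∨ a3 ∧ a3) ∧ (¬a3 ∧ a3 ∨ a3 ∧ a3) ∨ a2 ∧ ¬¬(¬a3 ∧ a3 ∨ a3 ∧ a3))
= (¬a5 ∧ a2 ∨ ¬a2 ∧ ¬a5 ∨ a1) ∧ ¬(¬¬(¬a3 ∧ a3 ∨ a3 ∧ a3) ∧ (¬a3 ∧ a3 ∨ a3 ∧ a3 ∨ a2))   — distribution
= (¬a5 ∧ a2 ∨ ¬a2 ∧ ¬a5 ∨ a1) ∧ ¬((¬a3 ∧ a3 ∨ a3 ∧ a3) ∧ (¬a3 ∧ a3 ∨ a3 ∧ a3 ∨ a2))   — double negation
= (¬a5 ∨ a1) ∧ ¬((¬a3 ∧ a3 ∨ a3 ∧ a3) ∧ (¬a3 ∧ a3 ∨ a3 ∧ a3 ∨ a2))   — distribution
= (¬a5 ∨ a1) ∧ ¬(¬a3 ∧ a3 ∨ a3 ∧ a3)   — absorption
= (¬a5 ∨ a1) ∧ ¬a3   — distribution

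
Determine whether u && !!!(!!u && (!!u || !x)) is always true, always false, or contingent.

always false

u && !!!(!!u && (!!u || !x))
= u && !!!!!u
= u && !!!u
= u && !u
= false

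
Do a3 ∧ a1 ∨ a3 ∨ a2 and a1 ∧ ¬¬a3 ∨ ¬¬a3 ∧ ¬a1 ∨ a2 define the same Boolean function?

E1: a3 ∧ a1 ∨ a3 ∨ a2
    = a3 ∨ a2
E2: a1 ∧ ¬¬a3 ∨ ¬¬a3 ∧ ¬a1 ∨ a2
    = ¬¬a3 ∨ a2
    = a3 ∨ a2
Both reduce to a3 ∨ a2, so they are equivalent.

Yes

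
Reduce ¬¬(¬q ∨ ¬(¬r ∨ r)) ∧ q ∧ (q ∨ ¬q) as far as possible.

¬¬(¬q ∨ ¬(¬r ∨ r)) ∧ q ∧ (q ∨ ¬q)
= ¬(q ∧ (¬r ∨ r)) ∧ q ∧ (q ∨ ¬q)   — De Morgan
= ¬q ∧ q ∧ (q ∨ ¬q)   — complement / identity
= ¬q ∧ q   — complement / identity
= False   — complement

False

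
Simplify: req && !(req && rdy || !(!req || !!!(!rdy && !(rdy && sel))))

req && !(req && rdy || !(!req || !!!(!rdy && !(rdy && sel))))
= req && !(req && rdy || !(!req || !!(rdy || rdy && sel)))
= req && !(req && rdy || !(!req || !!rdy))
= req && !(req && rdy || req && !rdy)
= req && !req
= false

false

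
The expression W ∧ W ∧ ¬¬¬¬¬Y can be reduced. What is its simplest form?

W ∧ W ∧ ¬¬¬¬¬Y
= W ∧ ¬¬¬¬¬Y   — idempotence
= W ∧ ¬¬¬Y   — double negation
= W ∧ ¬Y   — double negation

W ∧ ¬Y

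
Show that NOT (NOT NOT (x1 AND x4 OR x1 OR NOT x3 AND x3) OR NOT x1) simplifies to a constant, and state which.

NOT (NOT NOT (x1 AND x4 OR x1 OR NOT x3 AND x3) OR NOT x1)
= NOT (NOT NOT (x1 AND x4 OR x1) OR NOT x1)   [complement / identity]
= NOT (x1 AND x4 OR x1) AND x1   [De Morgan]
= NOT x1 AND x1   [absorption]
= FALSE   [complement]

FALSE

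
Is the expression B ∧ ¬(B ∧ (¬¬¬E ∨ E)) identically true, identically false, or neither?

identically false

B ∧ ¬(B ∧ (¬¬¬E ∨ E))
= B ∧ ¬(B ∧ (¬E ∨ E))
= B ∧ ¬B
= False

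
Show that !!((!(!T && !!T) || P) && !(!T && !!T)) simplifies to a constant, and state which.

!!((!(!T && !!T) || P) && !(!T && !!T))
= !!!(!T && !!T)   (absorption)
= !(!T && !!T)   (double negation)
= T || !T   (De Morgan)
= true   (complement)

true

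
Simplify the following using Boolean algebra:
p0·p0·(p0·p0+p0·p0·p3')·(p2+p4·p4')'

p0·p0·(p0·p0+p0·p0·p3')·(p2+p4·p4')'
= p0·p0·p0·p0·(p2+p4·p4')'   — absorption
= p0·p0·(p2+p4·p4')'   — idempotence
= p0·p0·p2'   — complement / identity
= p0·p2'   — idempotence

p0·p2'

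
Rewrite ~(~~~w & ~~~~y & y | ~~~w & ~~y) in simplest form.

~(~~~w & ~~~~y & y | ~~~w & ~~y)
= ~(~~~w & ~~y & y | ~~~w & ~~y)   — double negation
= ~(~~~w & ~~y)   — absorption
= ~(~w & ~~y)   — double negation
= w | ~y   — De Morgan

w | ~y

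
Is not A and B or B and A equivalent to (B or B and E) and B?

Yes

E1: not A and B or B and A
    = B
E2: (B or B and E) and B
    = B and B
    = B
Both reduce to B, so they are equivalent.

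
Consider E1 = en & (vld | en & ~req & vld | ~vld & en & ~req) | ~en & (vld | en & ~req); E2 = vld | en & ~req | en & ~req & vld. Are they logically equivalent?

Yes

E1: en & (vld | en & ~req & vld | ~vld & en & ~req) | ~en & (vld | en & ~req)
    = en & (vld | en & ~req) | ~en & (vld | en & ~req)   (distribution)
    = vld | en & ~req   (distribution)
E2: vld | en & ~req | en & ~req & vld
    = vld | en & ~req   (absorption)
Both reduce to vld | en & ~req, so they are equivalent.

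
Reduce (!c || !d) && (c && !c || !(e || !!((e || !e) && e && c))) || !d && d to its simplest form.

(!c || !d) && !e

(!c || !d) && (c && !c || !(e || !!((e || !e) && e && c))) || !d && d
= (!c || !d) && (c && !c || !(e || !!(e && c))) || !d && d   (complement / identity)
= (!c || !d) && !(e || !!(e && c)) || !d && d   (complement / identity)
= (!c || !d) && !(e || !!(e && c))   (complement / identity)
= (!c || !d) && !(e || e && c)   (double negation)
= (!c || !d) && !e   (absorption)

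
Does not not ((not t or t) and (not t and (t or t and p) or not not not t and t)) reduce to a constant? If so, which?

not not ((not t or t) and (not t and (t or t and p) or not not not t and t))
= not not (not t and (t or t and p) or not not not t and t)   (complement / identity)
= not not (not t and t or not not not t and t)   (absorption)
= not t and t or not not not t and t   (double negation)
= not not not t and t   (complement / identity)
= not t and t   (double negation)
= False   (complement)

yes, False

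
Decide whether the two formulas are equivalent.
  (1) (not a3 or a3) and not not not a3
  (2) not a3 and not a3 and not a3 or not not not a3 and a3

Yes

E1: (not a3 or a3) and not not not a3
    = (not a3 or a3) and not a3   (double negation)
    = not a3   (complement / identity)
E2: not a3 and not a3 and not a3 or not not not a3 and a3
    = not a3 and not a3 or not not not a3 and a3   (idempotence)
    = not a3 and not a3 or not a3 and a3   (double negation)
    = not a3   (distribution)
Both reduce to not a3, so they are equivalent.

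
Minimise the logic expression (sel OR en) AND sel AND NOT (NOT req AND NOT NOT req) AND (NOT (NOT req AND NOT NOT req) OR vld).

sel

(sel OR en) AND sel AND NOT (NOT req AND NOT NOT req) AND (NOT (NOT req AND NOT NOT req) OR vld)
= (sel OR en) AND sel AND NOT (NOT req AND NOT NOT req)   — absorption
= sel AND NOT (NOT req AND NOT NOT req)   — absorption
= sel AND (req OR NOT req)   — De Morgan
= sel   — complement / identity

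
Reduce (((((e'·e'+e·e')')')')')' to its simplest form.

(((((e'·e'+e·e')')')')')'
= (((e'·e'+e·e')')')'
= (((e')')')'
= (e')'
= e

e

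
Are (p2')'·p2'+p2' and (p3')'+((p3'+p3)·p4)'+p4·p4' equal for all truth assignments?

No

E1: (p2')'·p2'+p2'
    = p2·p2'+p2'   (double negation)
    = p2'   (complement / identity)
E2: (p3')'+((p3'+p3)·p4)'+p4·p4'
    = (p3')'+((p3'+p3)·p4)'   (complement / identity)
    = (p3')'+p4'   (complement / identity)
    = p3+p4'   (double negation)
These differ: at p2=0, p3=0, p4=1, E1 = 1 but E2 = 0.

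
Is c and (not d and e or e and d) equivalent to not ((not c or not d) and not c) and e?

Yes

E1: c and (not d and e or e and d)
    = c and e   [distribution]
E2: not ((not c or not d) and not c) and e
    = not not c and e   [absorption]
    = c and e   [double negation]
Both reduce to c and e, so they are equivalent.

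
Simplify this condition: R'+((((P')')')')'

R'+P'

R'+((((P')')')')'
= R'+((P')')'
= R'+P'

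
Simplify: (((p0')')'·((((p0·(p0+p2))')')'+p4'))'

(((p0')')'·((((p0·(p0+p2))')')'+p4'))'
= (((p0')')'·(((p0')')'+p4'))'   (absorption)
= (((p0')')')'   (absorption)
= (p0')'   (double negation)
= p0   (double negation)

p0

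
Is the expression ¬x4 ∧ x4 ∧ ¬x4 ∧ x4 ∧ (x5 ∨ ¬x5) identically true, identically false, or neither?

identically false

¬x4 ∧ x4 ∧ ¬x4 ∧ x4 ∧ (x5 ∨ ¬x5)
= ¬x4 ∧ x4 ∧ ¬x4 ∧ x4   (complement / identity)
= ¬x4 ∧ x4   (idempotence)
= False   (complement)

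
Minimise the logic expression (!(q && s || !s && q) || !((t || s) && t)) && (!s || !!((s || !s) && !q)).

(!(q && s || !s && q) || !((t || s) && t)) && (!s || !!((s || !s) && !q))
= (!(q && s || !s && q) || !t) && (!s || !!((s || !s) && !q))   — absorption
= (!(q && s || !s && q) || !t) && (!s || !!!q)   — complement / identity
= (!q || !t) && (!s || !!!q)   — distribution
= (!q || !t) && (!s || !q)   — double negation
= !t && !s || !q   — distribution

!t && !s || !q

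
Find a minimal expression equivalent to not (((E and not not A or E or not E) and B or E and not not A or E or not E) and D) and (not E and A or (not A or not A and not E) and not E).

not (((E and not not A or E or not E) and B or E and not not A or E or not E) and D) and (not E and A or (not A or not A and not E) and not E)
= not ((E and not not A or E or not E) and D) and (not E and A or (not A or not A and not E) and not E)   (absorption)
= not ((E and A or E or not E) and D) and (not E and A or (not A or not A and not E) and not E)   (double negation)
= not ((E or not E) and D) and (not E and A or (not A or not A and not E) and not E)   (absorption)
= not ((E or not E) and D) and (not E and A or not A and not E)   (absorption)
= not D and (not E and A or not A and not E)   (complement / identity)
= not D and not E   (distribution)

not D and not E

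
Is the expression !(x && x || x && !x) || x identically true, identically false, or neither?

!(x && x || x && !x) || x
= !x || x   (distribution)
= true   (complement)

identically true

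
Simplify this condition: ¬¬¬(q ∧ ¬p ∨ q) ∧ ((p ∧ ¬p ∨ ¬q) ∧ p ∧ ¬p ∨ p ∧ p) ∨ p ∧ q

p

¬¬¬(q ∧ ¬p ∨ q) ∧ ((p ∧ ¬p ∨ ¬q) ∧ p ∧ ¬p ∨ p ∧ p) ∨ p ∧ q
= ¬(q ∧ ¬p ∨ q) ∧ ((p ∧ ¬p ∨ ¬q) ∧ p ∧ ¬p ∨ p ∧ p) ∨ p ∧ q   [double negation]
= ¬q ∧ ((p ∧ ¬p ∨ ¬q) ∧ p ∧ ¬p ∨ p ∧ p) ∨ p ∧ q   [absorption]
= ¬q ∧ (p ∧ ¬p ∨ p ∧ p) ∨ p ∧ q   [absorption]
= ¬q ∧ p ∨ p ∧ q   [distribution]
= p   [distribution]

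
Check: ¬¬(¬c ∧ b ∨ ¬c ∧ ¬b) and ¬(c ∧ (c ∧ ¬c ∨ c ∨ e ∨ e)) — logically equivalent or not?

E1: ¬¬(¬c ∧ b ∨ ¬c ∧ ¬b)
    = ¬¬¬c
    = ¬c
E2: ¬(c ∧ (c ∧ ¬c ∨ c ∨ e ∨ e))
    = ¬(c ∧ (c ∧ ¬c ∨ c ∨ e))
    = ¬(c ∧ (c ∨ e))
    = ¬c
Both reduce to ¬c, so they are equivalent.

Yes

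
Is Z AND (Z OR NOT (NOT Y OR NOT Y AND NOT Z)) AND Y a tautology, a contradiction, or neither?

neither

Z AND (Z OR NOT (NOT Y OR NOT Y AND NOT Z)) AND Y
= Z AND (Z OR NOT NOT Y) AND Y   (absorption)
= Z AND (Z OR Y) AND Y   (double negation)
= Z AND Y   (absorption)
This depends on Y, Z, so it is not a constant.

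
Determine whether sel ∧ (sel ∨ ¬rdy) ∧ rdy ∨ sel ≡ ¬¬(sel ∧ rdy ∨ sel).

E1: sel ∧ (sel ∨ ¬rdy) ∧ rdy ∨ sel
    = sel ∧ rdy ∨ sel   — absorption
    = sel   — absorption
E2: ¬¬(sel ∧ rdy ∨ sel)
    = sel ∧ rdy ∨ sel   — double negation
    = sel   — absorption
Both reduce to sel, so they are equivalent.

Yes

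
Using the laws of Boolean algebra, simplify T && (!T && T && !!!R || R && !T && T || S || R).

T && (!T && T && !!!R || R && !T && T || S || R)
= T && (!T && T && (!!!R || R) || S || R)   [distribution]
= T && (!T && T && (!R || R) || S || R)   [double negation]
= T && (!T && T || S || R)   [complement / identity]
= T && (S || R)   [complement / identity]

T && (S || R)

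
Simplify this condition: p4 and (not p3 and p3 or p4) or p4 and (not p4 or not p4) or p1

p4 or p1

p4 and (not p3 and p3 or p4) or p4 and (not p4 or not p4) or p1
= p4 and (not p3 and p3 or p4) or p4 and not p4 or p1   (idempotence)
= p4 and p4 or p4 and not p4 or p1   (complement / identity)
= p4 or p1   (distribution)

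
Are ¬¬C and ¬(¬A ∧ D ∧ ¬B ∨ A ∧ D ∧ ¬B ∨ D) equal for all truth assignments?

E1: ¬¬C
    = C   (double negation)
E2: ¬(¬A ∧ D ∧ ¬B ∨ A ∧ D ∧ ¬B ∨ D)
    = ¬(D ∧ ¬B ∨ D)   (distribution)
    = ¬D   (absorption)
These differ: at A=0, B=0, C=0, D=0, E1 = 0 but E2 = 1.

No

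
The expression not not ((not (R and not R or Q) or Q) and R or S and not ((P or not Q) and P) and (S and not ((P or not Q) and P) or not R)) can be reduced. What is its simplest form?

not not ((not (R and not R or Q) or Q) and R or S and not ((P or not Q) and P) and (S and not ((P or not Q) and P) or not R))
= not not ((not Q or Q) and R or S and not ((P or not Q) and P) and (S and not ((P or not Q) and P) or not R))   — complement / identity
= not not ((not Q or Q) and R or S and not ((P or not Q) and P))   — absorption
= not not (R or S and not ((P or not Q) and P))   — complement / identity
= not not (R or S and not P)   — absorption
= R or S and not P   — double negation

R or S and not P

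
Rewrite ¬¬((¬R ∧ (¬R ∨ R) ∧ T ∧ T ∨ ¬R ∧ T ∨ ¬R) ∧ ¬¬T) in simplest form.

¬R ∧ T

¬¬((¬R ∧ (¬R ∨ R) ∧ T ∧ T ∨ ¬R ∧ T ∨ ¬R) ∧ ¬¬T)
= ¬¬((¬R ∧ T ∧ T ∨ ¬R ∧ T ∨ ¬R) ∧ ¬¬T)   (complement / identity)
= ¬¬((¬R ∧ T ∨ ¬R) ∧ ¬¬T)   (absorption)
= (¬R ∧ T ∨ ¬R) ∧ ¬¬T   (double negation)
= ¬R ∧ ¬¬T   (absorption)
= ¬R ∧ T   (double negation)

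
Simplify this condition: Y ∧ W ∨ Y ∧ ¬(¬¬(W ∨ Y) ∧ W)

Y

Y ∧ W ∨ Y ∧ ¬(¬¬(W ∨ Y) ∧ W)
= Y ∧ W ∨ Y ∧ ¬((W ∨ Y) ∧ W)   [double negation]
= Y ∧ W ∨ Y ∧ ¬W   [absorption]
= Y   [distribution]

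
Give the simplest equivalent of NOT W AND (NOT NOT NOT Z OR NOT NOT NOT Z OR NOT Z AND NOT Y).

NOT W AND (NOT NOT NOT Z OR NOT NOT NOT Z OR NOT Z AND NOT Y)
= NOT W AND (NOT NOT NOT Z OR NOT Z AND NOT Y)   — idempotence
= NOT W AND (NOT Z OR NOT Z AND NOT Y)   — double negation
= NOT W AND NOT Z   — absorption

NOT W AND NOT Z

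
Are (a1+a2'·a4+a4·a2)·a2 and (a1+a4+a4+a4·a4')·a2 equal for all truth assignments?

E1: (a1+a2'·a4+a4·a2)·a2
    = (a1+a4)·a2   — distribution
E2: (a1+a4+a4+a4·a4')·a2
    = (a1+a4+a4·a4')·a2   — idempotence
    = (a1+a4)·a2   — complement / identity
Both reduce to (a1+a4)·a2, so they are equivalent.

Yes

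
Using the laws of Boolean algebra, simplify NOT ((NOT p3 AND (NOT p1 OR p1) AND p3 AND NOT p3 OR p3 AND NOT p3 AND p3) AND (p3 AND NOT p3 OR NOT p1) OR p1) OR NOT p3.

NOT ((NOT p3 AND (NOT p1 OR p1) AND p3 AND NOT p3 OR p3 AND NOT p3 AND p3) AND (p3 AND NOT p3 OR NOT p1) OR p1) OR NOT p3
= NOT ((NOT p3 AND p3 AND NOT p3 OR p3 AND NOT p3 AND p3) AND (p3 AND NOT p3 OR NOT p1) OR p1) OR NOT p3   — complement / identity
= NOT (p3 AND NOT p3 AND (p3 AND NOT p3 OR NOT p1) OR p1) OR NOT p3   — distribution
= NOT (p3 AND NOT p3 OR p1) OR NOT p3   — absorption
= NOT p1 OR NOT p3   — complement / identity

NOT p1 OR NOT p3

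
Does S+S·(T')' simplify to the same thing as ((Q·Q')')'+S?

E1: S+S·(T')'
    = S+S·T   [double negation]
    = S   [absorption]
E2: ((Q·Q')')'+S
    = Q·Q'+S   [double negation]
    = S   [complement / identity]
Both reduce to S, so they are equivalent.

Yes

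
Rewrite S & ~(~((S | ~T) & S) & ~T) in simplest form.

S & ~(~((S | ~T) & S) & ~T)
= S & ~(~S & ~T)   [absorption]
= S & (S | T)   [De Morgan]
= S   [absorption]

S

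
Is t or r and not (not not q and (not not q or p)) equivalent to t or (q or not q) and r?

No

E1: t or r and not (not not q and (not not q or p))
    = t or r and not not not q   (absorption)
    = t or r and not q   (double negation)
E2: t or (q or not q) and r
    = t or r   (complement / identity)
These differ: at p=1, q=1, r=1, t=0, E1 = 0 but E2 = 1.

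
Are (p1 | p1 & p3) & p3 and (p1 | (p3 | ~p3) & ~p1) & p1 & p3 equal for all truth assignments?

E1: (p1 | p1 & p3) & p3
    = p1 & p3   — absorption
E2: (p1 | (p3 | ~p3) & ~p1) & p1 & p3
    = (p1 | ~p1) & p1 & p3   — complement / identity
    = p1 & p3   — complement / identity
Both reduce to p1 & p3, so they are equivalent.

Yes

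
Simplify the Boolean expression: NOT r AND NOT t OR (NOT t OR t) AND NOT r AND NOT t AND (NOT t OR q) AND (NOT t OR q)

NOT r AND NOT t OR (NOT t OR t) AND NOT r AND NOT t AND (NOT t OR q) AND (NOT t OR q)
= NOT r AND NOT t OR NOT r AND NOT t AND (NOT t OR q) AND (NOT t OR q)   [complement / identity]
= NOT r AND NOT t OR NOT r AND NOT t AND (NOT t OR q)   [idempotence]
= NOT r AND NOT t OR NOT r AND NOT t   [absorption]
= NOT r AND NOT t   [idempotence]

NOT r AND NOT t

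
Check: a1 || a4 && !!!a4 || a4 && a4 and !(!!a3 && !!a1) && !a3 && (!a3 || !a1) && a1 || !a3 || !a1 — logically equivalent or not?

E1: a1 || a4 && !!!a4 || a4 && a4
    = a1 || a4 && !a4 || a4 && a4
    = a1 || a4
E2: !(!!a3 && !!a1) && !a3 && (!a3 || !a1) && a1 || !a3 || !a1
    = !(!!a3 && !!a1) && !a3 && a1 || !a3 || !a1
    = (!a3 || !a1) && !a3 && a1 || !a3 || !a1
    = !a3 && a1 || !a3 || !a1
    = !a3 || !a1
These differ: at a1=0, a3=1, a4=0, E1 = 0 but E2 = 1.

No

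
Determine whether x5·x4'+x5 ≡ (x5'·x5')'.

E1: x5·x4'+x5
    = x5   (absorption)
E2: (x5'·x5')'
    = (x5')'   (idempotence)
    = x5   (double negation)
Both reduce to x5, so they are equivalent.

Yes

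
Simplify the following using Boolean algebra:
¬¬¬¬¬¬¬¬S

S

¬¬¬¬¬¬¬¬S
= ¬¬¬¬¬¬S   (double negation)
= ¬¬¬¬S   (double negation)
= ¬¬S   (double negation)
= S   (double negation)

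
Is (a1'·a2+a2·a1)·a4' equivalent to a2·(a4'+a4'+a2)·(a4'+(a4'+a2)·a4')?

E1: (a1'·a2+a2·a1)·a4'
    = a2·a4'   [distribution]
E2: a2·(a4'+a4'+a2)·(a4'+(a4'+a2)·a4')
    = a2·(a4'+a4'+a2)·(a4'+a4')   [absorption]
    = a2·(a4'+a4')   [absorption]
    = a2·a4'   [idempotence]
Both reduce to a2·a4', so they are equivalent.

Yes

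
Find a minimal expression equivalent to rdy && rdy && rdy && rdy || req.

rdy || req

rdy && rdy && rdy && rdy || req
= rdy && rdy && rdy || req
= rdy && rdy || req
= rdy || req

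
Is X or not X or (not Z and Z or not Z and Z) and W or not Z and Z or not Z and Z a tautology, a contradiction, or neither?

X or not X or (not Z and Z or not Z and Z) and W or not Z and Z or not Z and Z
= X or not X or not Z and Z or not Z and Z   — absorption
= X or not X or not Z and Z   — idempotence
= X or not X   — complement / identity
= True   — complement

tautology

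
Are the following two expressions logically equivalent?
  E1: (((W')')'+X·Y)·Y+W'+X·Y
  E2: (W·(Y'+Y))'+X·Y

E1: (((W')')'+X·Y)·Y+W'+X·Y
    = (W'+X·Y)·Y+W'+X·Y   (double negation)
    = W'+X·Y   (absorption)
E2: (W·(Y'+Y))'+X·Y
    = W'+X·Y   (complement / identity)
Both reduce to W'+X·Y, so they are equivalent.

Yes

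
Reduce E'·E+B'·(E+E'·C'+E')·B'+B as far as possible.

E'·E+B'·(E+E'·C'+E')·B'+B
= E'·E+B'·(E+E')·B'+B   [absorption]
= E'·E+B'·B'+B   [complement / identity]
= B'·B'+B   [complement / identity]
= B'+B   [idempotence]
= 1   [complement]

1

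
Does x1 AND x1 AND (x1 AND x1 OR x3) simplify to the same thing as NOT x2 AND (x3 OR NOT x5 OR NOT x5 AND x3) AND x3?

No

E1: x1 AND x1 AND (x1 AND x1 OR x3)
    = x1 AND x1   (absorption)
    = x1   (idempotence)
E2: NOT x2 AND (x3 OR NOT x5 OR NOT x5 AND x3) AND x3
    = NOT x2 AND (x3 OR NOT x5) AND x3   (absorption)
    = NOT x2 AND x3   (absorption)
These differ: at x1=1, x2=1, x3=1, x5=0, E1 = 1 but E2 = 0.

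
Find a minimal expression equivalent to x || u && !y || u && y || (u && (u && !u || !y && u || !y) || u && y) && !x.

x || u && !y || u && y || (u && (u && !u || !y && u || !y) || u && y) && !x
= x || u && !y || u && y || (u && (!y && u || !y) || u && y) && !x   — complement / identity
= x || u && !y || u && y || (u && !y || u && y) && !x   — absorption
= x || u && !y || u && y   — absorption
= x || u   — distribution

x || u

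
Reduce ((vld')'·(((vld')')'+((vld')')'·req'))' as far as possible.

((vld')'·(((vld')')'+((vld')')'·req'))'
= ((vld')'·((vld')')')'   — absorption
= ((vld')'·vld')'   — double negation
= vld'+vld   — De Morgan
= 1   — complement

1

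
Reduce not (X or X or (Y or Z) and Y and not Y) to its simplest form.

not (X or X or (Y or Z) and Y and not Y)
= not (X or X or Y and not Y)
= not (X or X)
= not X

not X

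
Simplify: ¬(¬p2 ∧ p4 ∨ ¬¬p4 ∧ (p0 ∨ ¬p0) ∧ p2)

¬(¬p2 ∧ p4 ∨ ¬¬p4 ∧ (p0 ∨ ¬p0) ∧ p2)
= ¬(¬p2 ∧ p4 ∨ ¬¬p4 ∧ p2)   [complement / identity]
= ¬(¬p2 ∧ p4 ∨ p4 ∧ p2)   [double negation]
= ¬p4   [distribution]

¬p4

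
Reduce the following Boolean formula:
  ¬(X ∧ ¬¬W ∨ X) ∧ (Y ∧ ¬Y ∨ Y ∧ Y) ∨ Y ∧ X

¬(X ∧ ¬¬W ∨ X) ∧ (Y ∧ ¬Y ∨ Y ∧ Y) ∨ Y ∧ X
= ¬(X ∧ W ∨ X) ∧ (Y ∧ ¬Y ∨ Y ∧ Y) ∨ Y ∧ X   [double negation]
= ¬(X ∧ W ∨ X) ∧ (¬Y ∨ Y) ∧ Y ∨ Y ∧ X   [distribution]
= ¬X ∧ (¬Y ∨ Y) ∧ Y ∨ Y ∧ X   [absorption]
= ¬X ∧ Y ∨ Y ∧ X   [complement / identity]
= Y   [distribution]

Y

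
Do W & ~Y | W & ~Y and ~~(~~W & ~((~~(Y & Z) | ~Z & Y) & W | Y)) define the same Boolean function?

E1: W & ~Y | W & ~Y
    = W & ~Y   — idempotence
E2: ~~(~~W & ~((~~(Y & Z) | ~Z & Y) & W | Y))
    = ~~(~~W & ~((Y & Z | ~Z & Y) & W | Y))   — double negation
    = ~~(~~W & ~(Y & W | Y))   — distribution
    = ~~(~~W & ~Y)   — absorption
    = ~~(W & ~Y)   — double negation
    = W & ~Y   — double negation
Both reduce to W & ~Y, so they are equivalent.

Yes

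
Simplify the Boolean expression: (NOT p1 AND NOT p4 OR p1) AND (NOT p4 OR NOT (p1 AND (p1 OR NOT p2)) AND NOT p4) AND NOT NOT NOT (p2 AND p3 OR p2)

NOT p4 AND NOT p2

(NOT p1 AND NOT p4 OR p1) AND (NOT p4 OR NOT (p1 AND (p1 OR NOT p2)) AND NOT p4) AND NOT NOT NOT (p2 AND p3 OR p2)
= (NOT p1 AND NOT p4 OR p1) AND (NOT p4 OR NOT p1 AND NOT p4) AND NOT NOT NOT (p2 AND p3 OR p2)   [absorption]
= (NOT p1 AND NOT p4 OR p1) AND (NOT p4 OR NOT p1 AND NOT p4) AND NOT (p2 AND p3 OR p2)   [double negation]
= (NOT p1 AND NOT p4 OR p1 AND NOT p4) AND NOT (p2 AND p3 OR p2)   [distribution]
= NOT p4 AND NOT (p2 AND p3 OR p2)   [distribution]
= NOT p4 AND NOT p2   [absorption]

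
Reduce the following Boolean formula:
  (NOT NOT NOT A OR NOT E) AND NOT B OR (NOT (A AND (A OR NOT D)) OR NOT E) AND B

NOT A OR NOT E

(NOT NOT NOT A OR NOT E) AND NOT B OR (NOT (A AND (A OR NOT D)) OR NOT E) AND B
= (NOT NOT NOT A OR NOT E) AND NOT B OR (NOT A OR NOT E) AND B   — absorption
= (NOT A OR NOT E) AND NOT B OR (NOT A OR NOT E) AND B   — double negation
= NOT A OR NOT E   — distribution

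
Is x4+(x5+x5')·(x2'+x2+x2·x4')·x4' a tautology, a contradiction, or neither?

tautology

x4+(x5+x5')·(x2'+x2+x2·x4')·x4'
= x4+(x2'+x2+x2·x4')·x4'   (complement / identity)
= x4+(x2'+x2)·x4'   (absorption)
= x4+x4'   (complement / identity)
= 1   (complement)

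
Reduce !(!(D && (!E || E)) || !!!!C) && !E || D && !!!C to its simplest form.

D && !C

!(!(D && (!E || E)) || !!!!C) && !E || D && !!!C
= D && (!E || E) && !!!C && !E || D && !!!C   [De Morgan]
= D && !!!C && !E || D && !!!C   [complement / identity]
= D && !!!C   [absorption]
= D && !C   [double negation]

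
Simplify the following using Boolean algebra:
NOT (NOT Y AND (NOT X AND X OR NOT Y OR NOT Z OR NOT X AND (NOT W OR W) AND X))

NOT (NOT Y AND (NOT X AND X OR NOT Y OR NOT Z OR NOT X AND (NOT W OR W) AND X))
= NOT (NOT Y AND (NOT Y OR NOT Z OR NOT X AND (NOT W OR W) AND X))   (complement / identity)
= NOT (NOT Y AND (NOT Y OR NOT Z OR NOT X AND X))   (complement / identity)
= NOT (NOT Y AND (NOT Y OR NOT Z))   (complement / identity)
= NOT NOT Y   (absorption)
= Y   (double negation)

Y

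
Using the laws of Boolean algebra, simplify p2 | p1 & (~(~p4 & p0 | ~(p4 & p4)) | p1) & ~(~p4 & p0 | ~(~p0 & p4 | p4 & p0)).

p2 | p1 & p4

p2 | p1 & (~(~p4 & p0 | ~(p4 & p4)) | p1) & ~(~p4 & p0 | ~(~p0 & p4 | p4 & p0))
= p2 | p1 & (~(~p4 & p0 | ~(p4 & p4)) | p1) & ~(~p4 & p0 | ~p4)   [distribution]
= p2 | p1 & (~(~p4 & p0 | ~p4) | p1) & ~(~p4 & p0 | ~p4)   [idempotence]
= p2 | p1 & ~(~p4 & p0 | ~p4)   [absorption]
= p2 | p1 & ~~p4   [absorption]
= p2 | p1 & p4   [double negation]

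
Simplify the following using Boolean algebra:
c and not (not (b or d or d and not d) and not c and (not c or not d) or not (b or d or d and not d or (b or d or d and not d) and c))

c and (b or d)

c and not (not (b or d or d and not d) and not c and (not c or not d) or not (b or d or d and not d or (b or d or d and not d) and c))
= c and not (not (b or d or d and not d) and not c and (not c or not d) or not (b or d or d and not d))
= c and not (not (b or d or d and not d) and not c or not (b or d or d and not d))
= c and not not (b or d or d and not d)
= c and (b or d or d and not d)
= c and (b or d)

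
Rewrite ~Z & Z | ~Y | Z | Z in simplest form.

~Y | Z

~Z & Z | ~Y | Z | Z
= ~Y | Z | Z
= ~Y | Z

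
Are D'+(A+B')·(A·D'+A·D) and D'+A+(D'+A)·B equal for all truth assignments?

Yes

E1: D'+(A+B')·(A·D'+A·D)
    = D'+(A+B')·A   [distribution]
    = D'+A   [absorption]
E2: D'+A+(D'+A)·B
    = D'+A   [absorption]
Both reduce to D'+A, so they are equivalent.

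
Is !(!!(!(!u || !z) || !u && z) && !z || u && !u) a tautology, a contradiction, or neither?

!(!!(!(!u || !z) || !u && z) && !z || u && !u)
= !(!!(u && z || !u && z) && !z || u && !u)
= !(!!(u && z || !u && z) && !z)
= !(u && z || !u && z) || z
= !z || z
= true

tautology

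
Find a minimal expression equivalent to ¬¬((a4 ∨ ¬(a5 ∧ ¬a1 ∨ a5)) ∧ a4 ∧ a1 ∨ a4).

¬¬((a4 ∨ ¬(a5 ∧ ¬a1 ∨ a5)) ∧ a4 ∧ a1 ∨ a4)
= ¬¬((a4 ∨ ¬a5) ∧ a4 ∧ a1 ∨ a4)
= ¬¬(a4 ∧ a1 ∨ a4)
= ¬¬a4
= a4

a4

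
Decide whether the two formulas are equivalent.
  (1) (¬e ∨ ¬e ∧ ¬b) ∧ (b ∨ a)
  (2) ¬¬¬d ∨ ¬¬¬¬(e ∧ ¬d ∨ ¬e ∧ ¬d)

No

E1: (¬e ∨ ¬e ∧ ¬b) ∧ (b ∨ a)
    = ¬e ∧ (b ∨ a)
E2: ¬¬¬d ∨ ¬¬¬¬(e ∧ ¬d ∨ ¬e ∧ ¬d)
    = ¬¬¬d ∨ ¬¬¬¬¬d
    = ¬¬¬d ∨ ¬¬¬d
    = ¬¬¬d
    = ¬d
These differ: at a=0, b=1, d=0, e=1, E1 = 0 but E2 = 1.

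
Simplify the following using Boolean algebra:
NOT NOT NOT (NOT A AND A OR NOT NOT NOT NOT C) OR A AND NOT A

NOT NOT NOT (NOT A AND A OR NOT NOT NOT NOT C) OR A AND NOT A
= NOT (NOT A AND A OR NOT NOT NOT NOT C) OR A AND NOT A   (double negation)
= NOT (NOT A AND A OR NOT NOT C) OR A AND NOT A   (double negation)
= NOT NOT NOT C OR A AND NOT A   (complement / identity)
= NOT NOT NOT C   (complement / identity)
= NOT C   (double negation)

NOT C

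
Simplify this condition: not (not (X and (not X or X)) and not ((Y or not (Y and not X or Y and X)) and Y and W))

not (not (X and (not X or X)) and not ((Y or not (Y and not X or Y and X)) and Y and W))
= X and (not X or X) or (Y or not (Y and not X or Y and X)) and Y and W   [De Morgan]
= X and (not X or X) or (Y or not Y) and Y and W   [distribution]
= X and (not X or X) or Y and W   [complement / identity]
= X or Y and W   [complement / identity]

X or Y and W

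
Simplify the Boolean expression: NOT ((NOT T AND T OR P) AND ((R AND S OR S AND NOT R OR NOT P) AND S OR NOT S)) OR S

NOT P OR S

NOT ((NOT T AND T OR P) AND ((R AND S OR S AND NOT R OR NOT P) AND S OR NOT S)) OR S
= NOT ((NOT T AND T OR P) AND ((S OR NOT P) AND S OR NOT S)) OR S   [distribution]
= NOT (P AND ((S OR NOT P) AND S OR NOT S)) OR S   [complement / identity]
= NOT (P AND (S OR NOT S)) OR S   [absorption]
= NOT P OR S   [complement / identity]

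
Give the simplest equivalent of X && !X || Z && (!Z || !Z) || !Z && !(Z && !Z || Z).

X && !X || Z && (!Z || !Z) || !Z && !(Z && !Z || Z)
= X && !X || Z && !Z || !Z && !(Z && !Z || Z)   — idempotence
= Z && !Z || !Z && !(Z && !Z || Z)   — complement / identity
= Z && !Z || !Z && !Z   — complement / identity
= !Z   — distribution

!Z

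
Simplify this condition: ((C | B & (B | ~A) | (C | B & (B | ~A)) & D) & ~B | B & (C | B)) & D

(C | B) & D

((C | B & (B | ~A) | (C | B & (B | ~A)) & D) & ~B | B & (C | B)) & D
= ((C | B & (B | ~A)) & ~B | B & (C | B)) & D   (absorption)
= ((C | B) & ~B | B & (C | B)) & D   (absorption)
= (C | B) & D   (distribution)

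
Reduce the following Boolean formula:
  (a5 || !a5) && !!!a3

(a5 || !a5) && !!!a3
= (a5 || !a5) && !a3
= !a3

!a3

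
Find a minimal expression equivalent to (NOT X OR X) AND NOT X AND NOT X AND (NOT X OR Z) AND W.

NOT X AND W

(NOT X OR X) AND NOT X AND NOT X AND (NOT X OR Z) AND W
= NOT X AND NOT X AND (NOT X OR Z) AND W   (complement / identity)
= NOT X AND NOT X AND W   (absorption)
= NOT X AND W   (idempotence)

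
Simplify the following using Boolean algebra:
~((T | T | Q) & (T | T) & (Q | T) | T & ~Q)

~((T | T | Q) & (T | T) & (Q | T) | T & ~Q)
= ~((T | T) & (Q | T) | T & ~Q)   (absorption)
= ~(T & Q | T | T & ~Q)   (distribution)
= ~(T | T & ~Q)   (absorption)
= ~T   (absorption)

~T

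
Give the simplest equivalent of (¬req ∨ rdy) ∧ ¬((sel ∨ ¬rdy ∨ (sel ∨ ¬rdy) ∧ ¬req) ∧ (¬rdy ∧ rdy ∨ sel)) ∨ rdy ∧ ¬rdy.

(¬req ∨ rdy) ∧ ¬((sel ∨ ¬rdy ∨ (sel ∨ ¬rdy) ∧ ¬req) ∧ (¬rdy ∧ rdy ∨ sel)) ∨ rdy ∧ ¬rdy
= (¬req ∨ rdy) ∧ ¬((sel ∨ ¬rdy) ∧ (¬rdy ∧ rdy ∨ sel)) ∨ rdy ∧ ¬rdy   — absorption
= (¬req ∨ rdy) ∧ ¬((sel ∨ ¬rdy) ∧ sel) ∨ rdy ∧ ¬rdy   — complement / identity
= (¬req ∨ rdy) ∧ ¬sel ∨ rdy ∧ ¬rdy   — absorption
= (¬req ∨ rdy) ∧ ¬sel   — complement / identity

(¬req ∨ rdy) ∧ ¬sel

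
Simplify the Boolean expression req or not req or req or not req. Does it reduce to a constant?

req or not req or req or not req
= req or not req
= True

True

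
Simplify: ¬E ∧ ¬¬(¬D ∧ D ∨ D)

¬E ∧ D

¬E ∧ ¬¬(¬D ∧ D ∨ D)
= ¬E ∧ ¬¬D   (complement / identity)
= ¬E ∧ D   (double negation)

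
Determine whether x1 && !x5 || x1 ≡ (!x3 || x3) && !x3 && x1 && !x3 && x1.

E1: x1 && !x5 || x1
    = x1   — absorption
E2: (!x3 || x3) && !x3 && x1 && !x3 && x1
    = !x3 && x1 && !x3 && x1   — complement / identity
    = !x3 && x1   — idempotence
These differ: at x1=1, x3=1, x5=0, E1 = 1 but E2 = 0.

No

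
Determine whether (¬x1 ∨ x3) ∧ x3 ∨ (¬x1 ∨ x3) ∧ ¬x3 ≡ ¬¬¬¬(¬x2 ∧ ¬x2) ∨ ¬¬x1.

E1: (¬x1 ∨ x3) ∧ x3 ∨ (¬x1 ∨ x3) ∧ ¬x3
    = ¬x1 ∨ x3   [distribution]
E2: ¬¬¬¬(¬x2 ∧ ¬x2) ∨ ¬¬x1
    = ¬¬(¬x2 ∧ ¬x2) ∨ ¬¬x1   [double negation]
    = ¬¬¬x2 ∨ ¬¬x1   [idempotence]
    = ¬¬¬x2 ∨ x1   [double negation]
    = ¬x2 ∨ x1   [double negation]
These differ: at x1=1, x2=1, x3=0, E1 = 0 but E2 = 1.

No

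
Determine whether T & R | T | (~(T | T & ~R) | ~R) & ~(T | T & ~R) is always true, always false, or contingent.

T & R | T | (~(T | T & ~R) | ~R) & ~(T | T & ~R)
= T & R | T | ~(T | T & ~R)
= T | ~(T | T & ~R)
= T | ~T
= 1

always true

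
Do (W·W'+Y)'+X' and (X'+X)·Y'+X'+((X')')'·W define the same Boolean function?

Yes

E1: (W·W'+Y)'+X'
    = Y'+X'   — complement / identity
E2: (X'+X)·Y'+X'+((X')')'·W
    = Y'+X'+((X')')'·W   — complement / identity
    = Y'+X'+X'·W   — double negation
    = Y'+X'   — absorption
Both reduce to Y'+X', so they are equivalent.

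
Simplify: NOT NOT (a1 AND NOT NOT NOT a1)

NOT NOT (a1 AND NOT NOT NOT a1)
= a1 AND NOT NOT NOT a1
= a1 AND NOT a1
= FALSE

FALSE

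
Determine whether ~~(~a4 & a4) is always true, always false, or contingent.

always false

~~(~a4 & a4)
= ~a4 & a4   — double negation
= 0   — complement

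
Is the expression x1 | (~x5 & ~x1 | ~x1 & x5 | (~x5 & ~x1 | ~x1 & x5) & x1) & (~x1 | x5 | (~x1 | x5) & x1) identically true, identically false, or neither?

x1 | (~x5 & ~x1 | ~x1 & x5 | (~x5 & ~x1 | ~x1 & x5) & x1) & (~x1 | x5 | (~x1 | x5) & x1)
= x1 | (~x5 & ~x1 | ~x1 & x5) & (~x1 | x5 | (~x1 | x5) & x1)   (absorption)
= x1 | (~x5 & ~x1 | ~x1 & x5) & (~x1 | x5)   (absorption)
= x1 | ~x1 & (~x1 | x5)   (distribution)
= x1 | ~x1   (absorption)
= 1   (complement)

identically true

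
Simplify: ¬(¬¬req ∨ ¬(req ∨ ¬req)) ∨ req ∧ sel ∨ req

¬(¬¬req ∨ ¬(req ∨ ¬req)) ∨ req ∧ sel ∨ req
= ¬req ∧ (req ∨ ¬req) ∨ req ∧ sel ∨ req
= ¬req ∧ (req ∨ ¬req) ∨ req
= ¬req ∨ req
= True

True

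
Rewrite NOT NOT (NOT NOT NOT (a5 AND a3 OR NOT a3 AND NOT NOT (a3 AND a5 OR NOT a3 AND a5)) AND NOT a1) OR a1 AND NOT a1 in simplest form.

NOT NOT (NOT NOT NOT (a5 AND a3 OR NOT a3 AND NOT NOT (a3 AND a5 OR NOT a3 AND a5)) AND NOT a1) OR a1 AND NOT a1
= NOT NOT (NOT NOT NOT (a5 AND a3 OR NOT a3 AND NOT NOT a5) AND NOT a1) OR a1 AND NOT a1
= NOT NOT NOT (a5 AND a3 OR NOT a3 AND NOT NOT a5) AND NOT a1 OR a1 AND NOT a1
= NOT NOT NOT (a5 AND a3 OR NOT a3 AND NOT NOT a5) AND NOT a1
= NOT NOT NOT (a5 AND a3 OR NOT a3 AND a5) AND NOT a1
= NOT NOT NOT a5 AND NOT a1
= NOT a5 AND NOT a1

NOT a5 AND NOT a1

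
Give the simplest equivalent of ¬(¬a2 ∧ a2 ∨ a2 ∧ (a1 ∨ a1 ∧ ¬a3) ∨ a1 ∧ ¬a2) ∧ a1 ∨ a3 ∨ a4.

¬(¬a2 ∧ a2 ∨ a2 ∧ (a1 ∨ a1 ∧ ¬a3) ∨ a1 ∧ ¬a2) ∧ a1 ∨ a3 ∨ a4
= ¬(a2 ∧ (a1 ∨ a1 ∧ ¬a3) ∨ a1 ∧ ¬a2) ∧ a1 ∨ a3 ∨ a4   — complement / identity
= ¬(a2 ∧ a1 ∨ a1 ∧ ¬a2) ∧ a1 ∨ a3 ∨ a4   — absorption
= ¬a1 ∧ a1 ∨ a3 ∨ a4   — distribution
= a3 ∨ a4   — complement / identity

a3 ∨ a4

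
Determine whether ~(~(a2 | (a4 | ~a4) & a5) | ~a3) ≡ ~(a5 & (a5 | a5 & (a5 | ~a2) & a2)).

No

E1: ~(~(a2 | (a4 | ~a4) & a5) | ~a3)
    = ~(~(a2 | a5) | ~a3)
    = (a2 | a5) & a3
E2: ~(a5 & (a5 | a5 & (a5 | ~a2) & a2))
    = ~(a5 & (a5 | a5 & a2))
    = ~(a5 & a5)
    = ~a5
These differ: at a2=0, a3=0, a4=0, a5=0, E1 = 0 but E2 = 1.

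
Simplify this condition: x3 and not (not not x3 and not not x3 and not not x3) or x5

x5

x3 and not (not not x3 and not not x3 and not not x3) or x5
= x3 and not (not not x3 and not not x3) or x5   (idempotence)
= x3 and not not not x3 or x5   (idempotence)
= x3 and not x3 or x5   (double negation)
= x5   (complement / identity)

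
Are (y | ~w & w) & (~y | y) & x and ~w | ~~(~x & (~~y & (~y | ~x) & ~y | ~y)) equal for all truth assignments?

E1: (y | ~w & w) & (~y | y) & x
    = y & (~y | y) & x
    = y & x
E2: ~w | ~~(~x & (~~y & (~y | ~x) & ~y | ~y))
    = ~w | ~~(~x & (~~y & ~y | ~y))
    = ~w | ~~(~x & (y & ~y | ~y))
    = ~w | ~~(~x & ~y)
    = ~w | ~x & ~y
These differ: at w=0, x=0, y=0, E1 = 0 but E2 = 1.

No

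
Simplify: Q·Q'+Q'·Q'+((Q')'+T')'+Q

1

Q·Q'+Q'·Q'+((Q')'+T')'+Q
= Q·Q'+Q'·Q'+Q'·T+Q   — De Morgan
= Q'+Q'·T+Q   — distribution
= Q'+Q   — absorption
= 1   — complement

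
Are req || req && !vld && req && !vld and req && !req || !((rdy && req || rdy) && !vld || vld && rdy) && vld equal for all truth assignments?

E1: req || req && !vld && req && !vld
    = req || req && !vld   [idempotence]
    = req   [absorption]
E2: req && !req || !((rdy && req || rdy) && !vld || vld && rdy) && vld
    = req && !req || !(rdy && !vld || vld && rdy) && vld   [absorption]
    = req && !req || !rdy && vld   [distribution]
    = !rdy && vld   [complement / identity]
These differ: at rdy=0, req=1, vld=0, E1 = 1 but E2 = 0.

No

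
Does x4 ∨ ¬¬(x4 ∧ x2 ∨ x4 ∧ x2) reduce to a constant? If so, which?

no

x4 ∨ ¬¬(x4 ∧ x2 ∨ x4 ∧ x2)
= x4 ∨ ¬¬(x4 ∧ x2)   [idempotence]
= x4 ∨ x4 ∧ x2   [double negation]
= x4   [absorption]
This depends on x4, so it is not a constant.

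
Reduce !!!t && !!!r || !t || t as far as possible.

true

!!!t && !!!r || !t || t
= !t && !!!r || !t || t   (double negation)
= !t && !r || !t || t   (double negation)
= !t || t   (absorption)
= true   (complement)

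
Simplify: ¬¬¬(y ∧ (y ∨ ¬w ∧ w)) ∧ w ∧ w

¬¬¬(y ∧ (y ∨ ¬w ∧ w)) ∧ w ∧ w
= ¬¬¬(y ∧ y) ∧ w ∧ w   [complement / identity]
= ¬¬¬(y ∧ y) ∧ w   [idempotence]
= ¬¬¬y ∧ w   [idempotence]
= ¬y ∧ w   [double negation]

¬y ∧ w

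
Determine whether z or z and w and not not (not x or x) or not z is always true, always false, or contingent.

z or z and w and not not (not x or x) or not z
= z or z and w and (not x or x) or not z   — double negation
= z or z and w or not z   — complement / identity
= z or not z   — absorption
= True   — complement

always true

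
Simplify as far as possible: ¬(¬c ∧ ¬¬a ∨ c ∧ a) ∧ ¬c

¬(¬c ∧ ¬¬a ∨ c ∧ a) ∧ ¬c
= ¬(¬c ∧ a ∨ c ∧ a) ∧ ¬c   (double negation)
= ¬a ∧ ¬c   (distribution)

¬a ∧ ¬c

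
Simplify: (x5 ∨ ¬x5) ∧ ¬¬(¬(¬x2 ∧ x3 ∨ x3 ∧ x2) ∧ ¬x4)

(x5 ∨ ¬x5) ∧ ¬¬(¬(¬x2 ∧ x3 ∨ x3 ∧ x2) ∧ ¬x4)
= ¬¬(¬(¬x2 ∧ x3 ∨ x3 ∧ x2) ∧ ¬x4)   (complement / identity)
= ¬¬(¬x3 ∧ ¬x4)   (distribution)
= ¬x3 ∧ ¬x4   (double negation)

¬x3 ∧ ¬x4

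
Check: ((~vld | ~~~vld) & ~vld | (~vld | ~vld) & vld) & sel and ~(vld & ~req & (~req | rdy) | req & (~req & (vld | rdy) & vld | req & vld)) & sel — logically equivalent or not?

Yes

E1: ((~vld | ~~~vld) & ~vld | (~vld | ~vld) & vld) & sel
    = ((~vld | ~vld) & ~vld | (~vld | ~vld) & vld) & sel   — double negation
    = (~vld | ~vld) & sel   — distribution
    = ~vld & sel   — idempotence
E2: ~(vld & ~req & (~req | rdy) | req & (~req & (vld | rdy) & vld | req & vld)) & sel
    = ~(vld & ~req & (~req | rdy) | req & (~req & vld | req & vld)) & sel   — absorption
    = ~(vld & ~req & (~req | rdy) | req & vld) & sel   — distribution
    = ~(vld & ~req | req & vld) & sel   — absorption
    = ~vld & sel   — distribution
Both reduce to ~vld & sel, so they are equivalent.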